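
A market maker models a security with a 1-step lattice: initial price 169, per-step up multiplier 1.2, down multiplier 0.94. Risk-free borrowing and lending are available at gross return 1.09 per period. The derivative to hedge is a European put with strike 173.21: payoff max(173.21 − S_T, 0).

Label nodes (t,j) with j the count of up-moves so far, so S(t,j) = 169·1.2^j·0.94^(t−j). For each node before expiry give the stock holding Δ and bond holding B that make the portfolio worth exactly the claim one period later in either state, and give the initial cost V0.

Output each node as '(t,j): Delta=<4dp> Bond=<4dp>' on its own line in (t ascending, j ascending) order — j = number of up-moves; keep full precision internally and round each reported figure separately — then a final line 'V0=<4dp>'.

(0,0): Delta=-0.3266 Bond=60.7622
V0=5.5699

Since d<R<u, set p* = (R−d)/(u−d) = 0.5769; price each node as the discounted p*-expectation of its children.
At expiry t=1: V(1,0)=14.3500, V(1,1)=0.0000
  t=0,j=0: stock 169.0000 → up 202.8000 (V=0.0000), down 158.8600 (V=14.3500). Price 5.5699; hedge Δ=-0.3266, bond B=60.7622.
Self-financing check: at every node Δ·S+B equals the discounted successor values.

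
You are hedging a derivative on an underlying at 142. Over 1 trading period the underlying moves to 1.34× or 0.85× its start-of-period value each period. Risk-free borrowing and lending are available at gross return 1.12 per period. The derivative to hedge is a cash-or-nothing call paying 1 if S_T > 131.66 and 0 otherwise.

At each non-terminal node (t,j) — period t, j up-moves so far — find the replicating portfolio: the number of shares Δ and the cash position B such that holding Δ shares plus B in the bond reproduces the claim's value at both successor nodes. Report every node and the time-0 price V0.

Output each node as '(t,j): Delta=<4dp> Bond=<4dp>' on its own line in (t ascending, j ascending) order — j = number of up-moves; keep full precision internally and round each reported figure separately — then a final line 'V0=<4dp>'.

No-arbitrage ⇒ martingale measure with p* = (R−d)/(u−d) = 0.5510.
Terminal payoffs: V(1,0)=0.0000, V(1,1)=1.0000
  t=0,j=0: stock 142.0000 → up 190.2800 (V=1.0000), down 120.7000 (V=0.0000). Price 0.4920; hedge Δ=0.0144, bond B=-1.5488.
Check: Δ(0,0)·S0 + B(0,0) = 0.4920 = V0.

(0,0): Delta=0.0144 Bond=-1.5488
V0=0.4920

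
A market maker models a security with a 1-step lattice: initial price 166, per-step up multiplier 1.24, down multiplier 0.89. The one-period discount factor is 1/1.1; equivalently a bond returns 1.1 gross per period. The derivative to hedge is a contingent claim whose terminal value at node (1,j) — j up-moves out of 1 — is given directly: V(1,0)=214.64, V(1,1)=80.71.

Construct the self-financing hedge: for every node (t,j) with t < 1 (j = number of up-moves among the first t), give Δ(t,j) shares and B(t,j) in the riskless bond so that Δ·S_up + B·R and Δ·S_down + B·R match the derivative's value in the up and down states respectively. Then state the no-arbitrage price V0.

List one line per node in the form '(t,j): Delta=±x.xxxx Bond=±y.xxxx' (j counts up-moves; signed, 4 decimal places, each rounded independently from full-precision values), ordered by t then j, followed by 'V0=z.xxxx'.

(0,0): Delta=-2.3052 Bond=504.7317
V0=122.0745

Risk-neutral probability p* = (R−d)/(u−d) = (1.1−0.89)/(1.24−0.89) = 0.6000.
Terminal payoffs: V(1,0)=214.6400, V(1,1)=80.7100
Node (0,0) S=166.0000: V=(p*·80.7100+(1−p*)·214.6400)/1.1=122.0745; Δ=(80.7100−214.6400)/(205.8400−147.7400)=-2.3052; B=V−Δ·S=504.7317
The time-0 hedge costs 122.0745, which is the no-arbitrage price.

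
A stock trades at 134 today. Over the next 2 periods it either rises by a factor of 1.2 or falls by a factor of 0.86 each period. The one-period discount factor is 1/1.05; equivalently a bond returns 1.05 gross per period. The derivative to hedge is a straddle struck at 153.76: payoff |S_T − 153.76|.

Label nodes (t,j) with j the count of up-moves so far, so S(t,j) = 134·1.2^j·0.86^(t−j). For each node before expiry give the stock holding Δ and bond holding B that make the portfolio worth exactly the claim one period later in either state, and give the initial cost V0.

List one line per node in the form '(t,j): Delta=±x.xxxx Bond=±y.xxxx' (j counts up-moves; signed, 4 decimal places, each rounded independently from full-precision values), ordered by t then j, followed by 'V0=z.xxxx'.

(0,0): Delta=-0.0842 Bond=38.9497
(1,0): Delta=-1.0000 Bond=146.4381
(1,1): Delta=0.4340 Bond=-42.4246
V0=27.6717

No-arbitrage ⇒ martingale measure with p* = (R−d)/(u−d) = 0.5588.
Terminal payoffs: V(2,0)=54.6536, V(2,1)=15.4720, V(2,2)=39.2000
  t=1,j=0: stock 115.2400 → up 138.2880 (V=15.4720), down 99.1064 (V=54.6536). Price 31.1981; hedge Δ=-1.0000, bond B=146.4381.
  t=1,j=1: stock 160.8000 → up 192.9600 (V=39.2000), down 138.2880 (V=15.4720). Price 27.3636; hedge Δ=0.4340, bond B=-42.4246.
  t=0,j=0: stock 134.0000 → up 160.8000 (V=27.3636), down 115.2400 (V=31.1981). Price 27.6717; hedge Δ=-0.0842, bond B=38.9497.
Each (Δ,B) replicates both successor values, so the strategy is self-financing and V0 is arbitrage-free.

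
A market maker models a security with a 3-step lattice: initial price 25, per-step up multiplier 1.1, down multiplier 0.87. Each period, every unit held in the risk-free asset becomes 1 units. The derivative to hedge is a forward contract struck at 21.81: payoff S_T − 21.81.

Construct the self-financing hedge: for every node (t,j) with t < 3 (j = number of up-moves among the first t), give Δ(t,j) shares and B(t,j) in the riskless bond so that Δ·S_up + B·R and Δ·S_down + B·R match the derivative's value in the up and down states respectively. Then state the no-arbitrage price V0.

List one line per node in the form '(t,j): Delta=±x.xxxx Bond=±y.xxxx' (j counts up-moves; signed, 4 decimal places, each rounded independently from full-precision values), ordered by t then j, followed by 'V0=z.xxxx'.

Since d<R<u, set p* = (R−d)/(u−d) = 0.5652; price each node as the discounted p*-expectation of its children.
At expiry t=3: V(3,0)=-5.3474, V(3,1)=-0.9952, V(3,2)=4.5075, V(3,3)=11.4650
(2,0): S=18.9225. Δ = (V_up−V_dn)/(S_up−S_dn) = (-0.9952−-5.3474)/(20.8148−16.4626) = 1.0000. V = [p*·-0.9952 + (1−p*)·-5.3474]/1 = -2.8875. B = V − Δ·S = -21.8100.
(2,1): S=23.9250. Δ = (V_up−V_dn)/(S_up−S_dn) = (4.5075−-0.9952)/(26.3175−20.8148) = 1.0000. V = [p*·4.5075 + (1−p*)·-0.9952]/1 = 2.1150. B = V − Δ·S = -21.8100.
(2,2): S=30.2500. Δ = (V_up−V_dn)/(S_up−S_dn) = (11.4650−4.5075)/(33.2750−26.3175) = 1.0000. V = [p*·11.4650 + (1−p*)·4.5075]/1 = 8.4400. B = V − Δ·S = -21.8100.
(1,0): S=21.7500. Δ = (V_up−V_dn)/(S_up−S_dn) = (2.1150−-2.8875)/(23.9250−18.9225) = 1.0000. V = [p*·2.1150 + (1−p*)·-2.8875]/1 = -0.0600. B = V − Δ·S = -21.8100.
(1,1): S=27.5000. Δ = (V_up−V_dn)/(S_up−S_dn) = (8.4400−2.1150)/(30.2500−23.9250) = 1.0000. V = [p*·8.4400 + (1−p*)·2.1150]/1 = 5.6900. B = V − Δ·S = -21.8100.
(0,0): S=25.0000. Δ = (V_up−V_dn)/(S_up−S_dn) = (5.6900−-0.0600)/(27.5000−21.7500) = 1.0000. V = [p*·5.6900 + (1−p*)·-0.0600]/1 = 3.1900. B = V − Δ·S = -21.8100.
Self-financing check: at every node Δ·S+B equals the discounted successor values.

(0,0): Delta=1.0000 Bond=-21.8100
(1,0): Delta=1.0000 Bond=-21.8100
(1,1): Delta=1.0000 Bond=-21.8100
(2,0): Delta=1.0000 Bond=-21.8100
(2,1): Delta=1.0000 Bond=-21.8100
(2,2): Delta=1.0000 Bond=-21.8100
V0=3.1900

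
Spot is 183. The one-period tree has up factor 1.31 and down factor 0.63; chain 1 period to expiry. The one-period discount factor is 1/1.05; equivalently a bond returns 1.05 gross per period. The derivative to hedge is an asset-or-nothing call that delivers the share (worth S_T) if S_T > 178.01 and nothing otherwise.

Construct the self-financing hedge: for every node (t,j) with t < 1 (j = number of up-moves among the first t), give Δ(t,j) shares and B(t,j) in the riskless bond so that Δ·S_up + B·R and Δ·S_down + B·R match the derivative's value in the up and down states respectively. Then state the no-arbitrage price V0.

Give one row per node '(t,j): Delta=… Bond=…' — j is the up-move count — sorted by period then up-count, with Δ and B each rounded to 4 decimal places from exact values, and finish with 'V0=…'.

(0,0): Delta=1.9265 Bond=-211.5265
V0=141.0176

No-arbitrage ⇒ martingale measure with p* = (R−d)/(u−d) = 0.6176.
Payoff layer (t=1): V(1,0)=0.0000, V(1,1)=239.7300
(0,0): S=183.0000. Δ = (V_up−V_dn)/(S_up−S_dn) = (239.7300−0.0000)/(239.7300−115.2900) = 1.9265. V = [p*·239.7300 + (1−p*)·0.0000]/1.05 = 141.0176. B = V − Δ·S = -211.5265.
Check: Δ(0,0)·S0 + B(0,0) = 141.0176 = V0.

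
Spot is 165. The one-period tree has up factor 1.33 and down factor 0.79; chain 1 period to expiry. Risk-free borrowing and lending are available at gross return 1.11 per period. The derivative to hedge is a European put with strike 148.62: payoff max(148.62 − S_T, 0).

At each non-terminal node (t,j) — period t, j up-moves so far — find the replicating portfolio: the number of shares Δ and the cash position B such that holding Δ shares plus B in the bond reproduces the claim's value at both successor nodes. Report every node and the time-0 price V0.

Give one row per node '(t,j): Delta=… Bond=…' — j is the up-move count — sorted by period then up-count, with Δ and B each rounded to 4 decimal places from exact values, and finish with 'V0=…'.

Risk-neutral probability p* = (R−d)/(u−d) = (1.11−0.79)/(1.33−0.79) = 0.5926.
At expiry t=1: V(1,0)=18.2700, V(1,1)=0.0000
Node (0,0) S=165.0000: V=(p*·0.0000+(1−p*)·18.2700)/1.11=6.7057; Δ=(0.0000−18.2700)/(219.4500−130.3500)=-0.2051; B=V−Δ·S=40.5390
Self-financing check: at every node Δ·S+B equals the discounted successor values.

(0,0): Delta=-0.2051 Bond=40.5390
V0=6.7057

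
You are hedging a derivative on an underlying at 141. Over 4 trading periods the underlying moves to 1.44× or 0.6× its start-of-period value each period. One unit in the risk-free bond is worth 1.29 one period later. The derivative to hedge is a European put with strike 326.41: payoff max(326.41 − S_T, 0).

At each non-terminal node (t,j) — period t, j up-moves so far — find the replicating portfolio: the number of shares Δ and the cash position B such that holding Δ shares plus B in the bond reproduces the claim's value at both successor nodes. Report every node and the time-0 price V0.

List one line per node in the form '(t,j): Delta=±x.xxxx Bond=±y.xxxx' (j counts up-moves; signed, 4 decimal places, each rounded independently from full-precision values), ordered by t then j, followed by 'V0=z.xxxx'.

Under the risk-neutral measure, an up-move has probability p* = (R−d)/(u−d) = 0.8214 and values discount at R = 1.29.
Terminal values V(4,·): V(4,0)=308.1364, V(4,1)=282.5534, V(4,2)=221.1541, V(4,3)=73.7958, V(4,4)=0.0000
Node (3,0) S=30.4560: V=(p*·282.5534+(1−p*)·308.1364)/1.29=222.5750; Δ=(282.5534−308.1364)/(43.8566−18.2736)=-1.0000; B=V−Δ·S=253.0310
Node (3,1) S=73.0944: V=(p*·221.1541+(1−p*)·282.5534)/1.29=179.9366; Δ=(221.1541−282.5534)/(105.2559−43.8566)=-1.0000; B=V−Δ·S=253.0310
Node (3,2) S=175.4266: V=(p*·73.7958+(1−p*)·221.1541)/1.29=77.6044; Δ=(73.7958−221.1541)/(252.6142−105.2559)=-1.0000; B=V−Δ·S=253.0310
Node (3,3) S=421.0237: V=(p*·0.0000+(1−p*)·73.7958)/1.29=10.2154; Δ=(0.0000−73.7958)/(606.2742−252.6142)=-0.2087; B=V−Δ·S=98.0674
Node (2,0) S=50.7600: V=(p*·179.9366+(1−p*)·222.5750)/1.29=145.3881; Δ=(179.9366−222.5750)/(73.0944−30.4560)=-1.0000; B=V−Δ·S=196.1481
Node (2,1) S=121.8240: V=(p*·77.6044+(1−p*)·179.9366)/1.29=74.3241; Δ=(77.6044−179.9366)/(175.4266−73.0944)=-1.0000; B=V−Δ·S=196.1481
Node (2,2) S=292.3776: V=(p*·10.2154+(1−p*)·77.6044)/1.29=17.2474; Δ=(10.2154−77.6044)/(421.0237−175.4266)=-0.2744; B=V−Δ·S=97.4725
Node (1,0) S=84.6000: V=(p*·74.3241+(1−p*)·145.3881)/1.29=67.4528; Δ=(74.3241−145.3881)/(121.8240−50.7600)=-1.0000; B=V−Δ·S=152.0528
Node (1,1) S=203.0400: V=(p*·17.2474+(1−p*)·74.3241)/1.29=21.2710; Δ=(17.2474−74.3241)/(292.3776−121.8240)=-0.3347; B=V−Δ·S=89.2195
Node (0,0) S=141.0000: V=(p*·21.2710+(1−p*)·67.4528)/1.29=22.8820; Δ=(21.2710−67.4528)/(203.0400−84.6000)=-0.3899; B=V−Δ·S=77.8602
Check: Δ(0,0)·S0 + B(0,0) = 22.8820 = V0.

(0,0): Delta=-0.3899 Bond=77.8602
(1,0): Delta=-1.0000 Bond=152.0528
(1,1): Delta=-0.3347 Bond=89.2195
(2,0): Delta=-1.0000 Bond=196.1481
(2,1): Delta=-1.0000 Bond=196.1481
(2,2): Delta=-0.2744 Bond=97.4725
(3,0): Delta=-1.0000 Bond=253.0310
(3,1): Delta=-1.0000 Bond=253.0310
(3,2): Delta=-1.0000 Bond=253.0310
(3,3): Delta=-0.2087 Bond=98.0674
V0=22.8820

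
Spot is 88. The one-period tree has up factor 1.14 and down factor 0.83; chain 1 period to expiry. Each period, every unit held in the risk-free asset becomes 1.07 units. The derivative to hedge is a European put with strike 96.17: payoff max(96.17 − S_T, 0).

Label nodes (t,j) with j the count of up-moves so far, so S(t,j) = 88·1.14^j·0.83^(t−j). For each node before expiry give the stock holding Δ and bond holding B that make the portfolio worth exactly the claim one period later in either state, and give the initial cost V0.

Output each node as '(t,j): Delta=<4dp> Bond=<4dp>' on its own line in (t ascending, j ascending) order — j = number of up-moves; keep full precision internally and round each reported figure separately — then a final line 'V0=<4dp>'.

(0,0): Delta=-0.8479 Bond=79.4941
V0=4.8812

Since d<R<u, set p* = (R−d)/(u−d) = 0.7742; price each node as the discounted p*-expectation of its children.
Terminal payoffs: V(1,0)=23.1300, V(1,1)=0.0000
(0,0): S=88.0000. Δ = (V_up−V_dn)/(S_up−S_dn) = (0.0000−23.1300)/(100.3200−73.0400) = -0.8479. V = [p*·0.0000 + (1−p*)·23.1300]/1.07 = 4.8812. B = V − Δ·S = 79.4941.
Root portfolio cost Δ·88+B reproduces V0=4.8812.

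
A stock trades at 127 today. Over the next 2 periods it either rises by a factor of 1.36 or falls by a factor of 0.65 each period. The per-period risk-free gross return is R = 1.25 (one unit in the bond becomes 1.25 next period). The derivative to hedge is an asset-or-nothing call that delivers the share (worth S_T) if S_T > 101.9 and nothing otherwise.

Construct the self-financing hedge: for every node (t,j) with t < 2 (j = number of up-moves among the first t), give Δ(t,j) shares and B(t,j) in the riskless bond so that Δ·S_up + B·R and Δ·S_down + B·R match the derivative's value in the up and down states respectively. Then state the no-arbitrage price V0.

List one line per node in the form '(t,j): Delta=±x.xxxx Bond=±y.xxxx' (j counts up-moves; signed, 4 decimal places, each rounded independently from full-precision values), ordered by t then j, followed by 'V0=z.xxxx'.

The replicating-portfolio and risk-neutral prices coincide; use p* = (1.25−0.65)/(1.36−0.65) = 0.8451 for the latter.
Payoff layer (t=2): V(2,0)=0.0000, V(2,1)=112.2680, V(2,2)=234.8992
(1,0): S=82.5500. Δ = (V_up−V_dn)/(S_up−S_dn) = (112.2680−0.0000)/(112.2680−53.6575) = 1.9155. V = [p*·112.2680 + (1−p*)·0.0000]/1.25 = 75.8995. B = V − Δ·S = -82.2245.
(1,1): S=172.7200. Δ = (V_up−V_dn)/(S_up−S_dn) = (234.8992−112.2680)/(234.8992−112.2680) = 1.0000. V = [p*·234.8992 + (1−p*)·112.2680]/1.25 = 172.7200. B = V − Δ·S = 0.0000.
(0,0): S=127.0000. Δ = (V_up−V_dn)/(S_up−S_dn) = (172.7200−75.8995)/(172.7200−82.5500) = 1.0738. V = [p*·172.7200 + (1−p*)·75.8995]/1.25 = 126.1757. B = V − Δ·S = -10.1912.
Each (Δ,B) replicates both successor values, so the strategy is self-financing and V0 is arbitrage-free.

(0,0): Delta=1.0738 Bond=-10.1912
(1,0): Delta=1.9155 Bond=-82.2245
(1,1): Delta=1.0000 Bond=0.0000
V0=126.1757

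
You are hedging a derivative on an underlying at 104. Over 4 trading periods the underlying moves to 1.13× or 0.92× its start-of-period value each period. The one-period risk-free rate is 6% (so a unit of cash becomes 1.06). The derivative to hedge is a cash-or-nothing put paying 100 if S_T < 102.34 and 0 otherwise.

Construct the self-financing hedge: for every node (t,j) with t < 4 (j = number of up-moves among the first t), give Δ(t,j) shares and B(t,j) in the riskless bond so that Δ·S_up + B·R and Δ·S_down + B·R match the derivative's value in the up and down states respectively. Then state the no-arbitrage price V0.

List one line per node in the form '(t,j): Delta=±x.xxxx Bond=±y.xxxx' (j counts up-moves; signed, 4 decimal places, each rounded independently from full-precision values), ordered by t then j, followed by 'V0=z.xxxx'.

(0,0): Delta=-0.8543 Bond=97.6496
(1,0): Delta=-1.9686 Bond=210.1269
(1,1): Delta=-0.4007 Bond=50.1995
(2,0): Delta=-3.4023 Bond=348.9351
(2,1): Delta=-1.3850 Bond=159.6343
(2,2): Delta=0.0000 Bond=0.0000
(3,0): Delta=0.0000 Bond=94.3396
(3,1): Delta=-4.7873 Bond=507.6370
(3,2): Delta=0.0000 Bond=0.0000
(3,3): Delta=0.0000 Bond=0.0000
V0=8.8010

The replicating-portfolio and risk-neutral prices coincide; use p* = (1.06−0.92)/(1.13−0.92) = 0.6667 for the latter.
Terminal payoffs: V(4,0)=100.0000, V(4,1)=100.0000, V(4,2)=0.0000, V(4,3)=0.0000, V(4,4)=0.0000
Node (3,0) S=80.9836: V=(p*·100.0000+(1−p*)·100.0000)/1.06=94.3396; Δ=(100.0000−100.0000)/(91.5114−74.5049)=0.0000; B=V−Δ·S=94.3396
Node (3,1) S=99.4689: V=(p*·0.0000+(1−p*)·100.0000)/1.06=31.4465; Δ=(0.0000−100.0000)/(112.3999−91.5114)=-4.7873; B=V−Δ·S=507.6370
Node (3,2) S=122.1738: V=(p*·0.0000+(1−p*)·0.0000)/1.06=0.0000; Δ=(0.0000−0.0000)/(138.0564−112.3999)=0.0000; B=V−Δ·S=0.0000
Node (3,3) S=150.0613: V=(p*·0.0000+(1−p*)·0.0000)/1.06=0.0000; Δ=(0.0000−0.0000)/(169.5693−138.0564)=0.0000; B=V−Δ·S=0.0000
Node (2,0) S=88.0256: V=(p*·31.4465+(1−p*)·94.3396)/1.06=49.4442; Δ=(31.4465−94.3396)/(99.4689−80.9836)=-3.4023; B=V−Δ·S=348.9351
Node (2,1) S=108.1184: V=(p*·0.0000+(1−p*)·31.4465)/1.06=9.8888; Δ=(0.0000−31.4465)/(122.1738−99.4689)=-1.3850; B=V−Δ·S=159.6343
Node (2,2) S=132.7976: V=(p*·0.0000+(1−p*)·0.0000)/1.06=0.0000; Δ=(0.0000−0.0000)/(150.0613−122.1738)=0.0000; B=V−Δ·S=0.0000
Node (1,0) S=95.6800: V=(p*·9.8888+(1−p*)·49.4442)/1.06=21.7679; Δ=(9.8888−49.4442)/(108.1184−88.0256)=-1.9686; B=V−Δ·S=210.1269
Node (1,1) S=117.5200: V=(p*·0.0000+(1−p*)·9.8888)/1.06=3.1097; Δ=(0.0000−9.8888)/(132.7976−108.1184)=-0.4007; B=V−Δ·S=50.1995
Node (0,0) S=104.0000: V=(p*·3.1097+(1−p*)·21.7679)/1.06=8.8010; Δ=(3.1097−21.7679)/(117.5200−95.6800)=-0.8543; B=V−Δ·S=97.6496
Each (Δ,B) replicates both successor values, so the strategy is self-financing and V0 is arbitrage-free.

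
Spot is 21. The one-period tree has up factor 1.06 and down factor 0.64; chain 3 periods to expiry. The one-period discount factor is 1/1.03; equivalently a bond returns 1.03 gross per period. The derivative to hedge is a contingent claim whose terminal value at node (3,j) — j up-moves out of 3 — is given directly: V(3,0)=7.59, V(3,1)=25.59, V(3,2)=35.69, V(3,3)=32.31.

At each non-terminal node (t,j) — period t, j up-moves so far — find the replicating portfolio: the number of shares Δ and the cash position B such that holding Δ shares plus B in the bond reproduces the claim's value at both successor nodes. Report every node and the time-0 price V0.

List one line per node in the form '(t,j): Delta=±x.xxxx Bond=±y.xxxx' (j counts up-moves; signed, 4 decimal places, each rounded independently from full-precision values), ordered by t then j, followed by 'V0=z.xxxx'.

Risk-neutral probability p* = (R−d)/(u−d) = (1.03−0.64)/(1.06−0.64) = 0.9286.
Payoff layer (t=3): V(3,0)=7.5900, V(3,1)=25.5900, V(3,2)=35.6900, V(3,3)=32.3100
  t=2,j=0: stock 8.6016 → up 9.1177 (V=25.5900), down 5.5050 (V=7.5900). Price 23.5964; hedge Δ=4.9825, bond B=-19.2607.
  t=2,j=1: stock 14.2464 → up 15.1012 (V=35.6900), down 9.1177 (V=25.5900). Price 33.9501; hedge Δ=1.6880, bond B=9.9025.
  t=2,j=2: stock 23.5956 → up 25.0113 (V=32.3100), down 15.1012 (V=35.6900). Price 31.6033; hedge Δ=-0.3411, bond B=39.6509.
  t=1,j=0: stock 13.4400 → up 14.2464 (V=33.9501), down 8.6016 (V=23.5964). Price 32.2432; hedge Δ=1.8342, bond B=7.5916.
  t=1,j=1: stock 22.2600 → up 23.5956 (V=31.6033), down 14.2464 (V=33.9501). Price 30.8456; hedge Δ=-0.2510, bond B=36.4331.
  t=0,j=0: stock 21.0000 → up 22.2600 (V=30.8456), down 13.4400 (V=32.2432). Price 30.0441; hedge Δ=-0.1585, bond B=33.3718.
Self-financing check: at every node Δ·S+B equals the discounted successor values.

(0,0): Delta=-0.1585 Bond=33.3718
(1,0): Delta=1.8342 Bond=7.5916
(1,1): Delta=-0.2510 Bond=36.4331
(2,0): Delta=4.9825 Bond=-19.2607
(2,1): Delta=1.6880 Bond=9.9025
(2,2): Delta=-0.3411 Bond=39.6509
V0=30.0441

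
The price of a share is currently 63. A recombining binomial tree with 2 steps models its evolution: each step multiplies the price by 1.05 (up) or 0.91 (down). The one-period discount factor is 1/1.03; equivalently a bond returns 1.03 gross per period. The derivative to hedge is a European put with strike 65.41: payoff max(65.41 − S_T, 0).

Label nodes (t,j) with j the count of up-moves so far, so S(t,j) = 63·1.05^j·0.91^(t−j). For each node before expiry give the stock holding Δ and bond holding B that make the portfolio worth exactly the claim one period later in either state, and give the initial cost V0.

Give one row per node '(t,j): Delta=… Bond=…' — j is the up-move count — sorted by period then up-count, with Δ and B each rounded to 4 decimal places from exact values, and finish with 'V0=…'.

No-arbitrage ⇒ martingale measure with p* = (R−d)/(u−d) = 0.8571.
At expiry t=2: V(2,0)=13.2397, V(2,1)=5.2135, V(2,2)=0.0000
Node (1,0) S=57.3300: V=(p*·5.2135+(1−p*)·13.2397)/1.03=6.1749; Δ=(5.2135−13.2397)/(60.1965−52.1703)=-1.0000; B=V−Δ·S=63.5049
Node (1,1) S=66.1500: V=(p*·0.0000+(1−p*)·5.2135)/1.03=0.7231; Δ=(0.0000−5.2135)/(69.4575−60.1965)=-0.5630; B=V−Δ·S=37.9624
Node (0,0) S=63.0000: V=(p*·0.7231+(1−p*)·6.1749)/1.03=1.4582; Δ=(0.7231−6.1749)/(66.1500−57.3300)=-0.6181; B=V−Δ·S=40.3993
Check: Δ(0,0)·S0 + B(0,0) = 1.4582 = V0.

(0,0): Delta=-0.6181 Bond=40.3993
(1,0): Delta=-1.0000 Bond=63.5049
(1,1): Delta=-0.5630 Bond=37.9624
V0=1.4582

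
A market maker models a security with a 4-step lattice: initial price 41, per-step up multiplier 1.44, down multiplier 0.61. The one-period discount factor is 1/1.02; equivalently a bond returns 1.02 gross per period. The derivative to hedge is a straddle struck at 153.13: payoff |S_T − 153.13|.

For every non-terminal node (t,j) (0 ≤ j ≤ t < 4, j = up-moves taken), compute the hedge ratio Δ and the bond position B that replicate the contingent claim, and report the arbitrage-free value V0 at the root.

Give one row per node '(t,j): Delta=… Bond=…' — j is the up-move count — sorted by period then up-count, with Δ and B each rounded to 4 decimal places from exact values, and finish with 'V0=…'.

Risk-neutral probability p* = (R−d)/(u−d) = (1.02−0.61)/(1.44−0.61) = 0.4940.
At expiry t=4: V(4,0)=147.4532, V(4,1)=139.7290, V(4,2)=121.4950, V(4,3)=78.4505, V(4,4)=23.1625
  t=3,j=0: stock 9.3062 → up 13.4010 (V=139.7290), down 5.6768 (V=147.4532). Price 140.8212; hedge Δ=-1.0000, bond B=150.1275.
  t=3,j=1: stock 21.9688 → up 31.6350 (V=121.4950), down 13.4010 (V=139.7290). Price 128.1587; hedge Δ=-1.0000, bond B=150.1275.
  t=3,j=2: stock 51.8607 → up 74.6795 (V=78.4505), down 31.6350 (V=121.4950). Price 98.2667; hedge Δ=-1.0000, bond B=150.1275.
  t=3,j=3: stock 122.4253 → up 176.2925 (V=23.1625), down 74.6795 (V=78.4505). Price 50.1368; hedge Δ=-0.5441, bond B=116.7489.
  t=2,j=0: stock 15.2561 → up 21.9688 (V=128.1587), down 9.3062 (V=140.8212). Price 131.9277; hedge Δ=-1.0000, bond B=147.1838.
  t=2,j=1: stock 36.0144 → up 51.8607 (V=98.2667), down 21.9688 (V=128.1587). Price 111.1694; hedge Δ=-1.0000, bond B=147.1838.
  t=2,j=2: stock 85.0176 → up 122.4253 (V=50.1368), down 51.8607 (V=98.2667). Price 73.0311; hedge Δ=-0.6821, bond B=131.0189.
  t=1,j=0: stock 25.0100 → up 36.0144 (V=111.1694), down 15.2561 (V=131.9277). Price 119.2878; hedge Δ=-1.0000, bond B=144.2978.
  t=1,j=1: stock 59.0400 → up 85.0176 (V=73.0311), down 36.0144 (V=111.1694). Price 90.5196; hedge Δ=-0.7783, bond B=136.4693.
  t=0,j=0: stock 41.0000 → up 59.0400 (V=90.5196), down 25.0100 (V=119.2878). Price 103.0167; hedge Δ=-0.8454, bond B=137.6772.
Self-financing check: at every node Δ·S+B equals the discounted successor values.

(0,0): Delta=-0.8454 Bond=137.6772
(1,0): Delta=-1.0000 Bond=144.2978
(1,1): Delta=-0.7783 Bond=136.4693
(2,0): Delta=-1.0000 Bond=147.1838
(2,1): Delta=-1.0000 Bond=147.1838
(2,2): Delta=-0.6821 Bond=131.0189
(3,0): Delta=-1.0000 Bond=150.1275
(3,1): Delta=-1.0000 Bond=150.1275
(3,2): Delta=-1.0000 Bond=150.1275
(3,3): Delta=-0.5441 Bond=116.7489
V0=103.0167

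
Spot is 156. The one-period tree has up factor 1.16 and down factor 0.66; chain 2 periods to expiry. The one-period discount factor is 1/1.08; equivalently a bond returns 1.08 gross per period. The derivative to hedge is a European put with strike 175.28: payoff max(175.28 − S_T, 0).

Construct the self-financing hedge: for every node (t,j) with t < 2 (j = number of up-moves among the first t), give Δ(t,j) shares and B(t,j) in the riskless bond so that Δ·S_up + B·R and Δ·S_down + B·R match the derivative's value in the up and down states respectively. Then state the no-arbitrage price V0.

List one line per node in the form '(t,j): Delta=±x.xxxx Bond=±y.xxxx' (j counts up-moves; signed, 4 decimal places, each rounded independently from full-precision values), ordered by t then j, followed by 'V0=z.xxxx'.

(0,0): Delta=-0.6547 Bond=117.3510
(1,0): Delta=-1.0000 Bond=162.2963
(1,1): Delta=-0.6172 Bond=119.9663
V0=15.2255

No-arbitrage ⇒ martingale measure with p* = (R−d)/(u−d) = 0.8400.
At expiry t=2: V(2,0)=107.3264, V(2,1)=55.8464, V(2,2)=0.0000
  t=1,j=0: stock 102.9600 → up 119.4336 (V=55.8464), down 67.9536 (V=107.3264). Price 59.3363; hedge Δ=-1.0000, bond B=162.2963.
  t=1,j=1: stock 180.9600 → up 209.9136 (V=0.0000), down 119.4336 (V=55.8464). Price 8.2735; hedge Δ=-0.6172, bond B=119.9663.
  t=0,j=0: stock 156.0000 → up 180.9600 (V=8.2735), down 102.9600 (V=59.3363). Price 15.2255; hedge Δ=-0.6547, bond B=117.3510.
Root portfolio cost Δ·156+B reproduces V0=15.2255.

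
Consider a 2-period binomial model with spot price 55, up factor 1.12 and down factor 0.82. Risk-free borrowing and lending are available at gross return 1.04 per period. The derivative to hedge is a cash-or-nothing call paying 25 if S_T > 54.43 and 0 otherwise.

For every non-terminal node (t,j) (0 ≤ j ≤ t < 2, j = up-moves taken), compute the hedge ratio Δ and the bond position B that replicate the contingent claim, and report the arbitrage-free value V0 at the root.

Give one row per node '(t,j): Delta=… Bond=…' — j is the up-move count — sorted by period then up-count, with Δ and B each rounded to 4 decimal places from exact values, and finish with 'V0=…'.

Since d<R<u, set p* = (R−d)/(u−d) = 0.7333; price each node as the discounted p*-expectation of its children.
At expiry t=2: V(2,0)=0.0000, V(2,1)=0.0000, V(2,2)=25.0000
  t=1,j=0: stock 45.1000 → up 50.5120 (V=0.0000), down 36.9820 (V=0.0000). Price 0.0000; hedge Δ=0.0000, bond B=0.0000.
  t=1,j=1: stock 61.6000 → up 68.9920 (V=25.0000), down 50.5120 (V=0.0000). Price 17.6282; hedge Δ=1.3528, bond B=-65.7051.
  t=0,j=0: stock 55.0000 → up 61.6000 (V=17.6282), down 45.1000 (V=0.0000). Price 12.4301; hedge Δ=1.0684, bond B=-46.3305.
Root portfolio cost Δ·55+B reproduces V0=12.4301.

(0,0): Delta=1.0684 Bond=-46.3305
(1,0): Delta=0.0000 Bond=0.0000
(1,1): Delta=1.3528 Bond=-65.7051
V0=12.4301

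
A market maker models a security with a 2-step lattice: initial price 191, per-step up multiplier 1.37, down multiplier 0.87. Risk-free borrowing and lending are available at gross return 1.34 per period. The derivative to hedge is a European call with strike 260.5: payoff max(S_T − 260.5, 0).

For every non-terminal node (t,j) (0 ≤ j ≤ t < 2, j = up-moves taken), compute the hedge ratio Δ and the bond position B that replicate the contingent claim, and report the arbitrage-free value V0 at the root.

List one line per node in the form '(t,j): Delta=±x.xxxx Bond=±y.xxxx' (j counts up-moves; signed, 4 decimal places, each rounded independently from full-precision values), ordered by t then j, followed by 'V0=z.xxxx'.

Under the risk-neutral measure, an up-move has probability p* = (R−d)/(u−d) = 0.9400 and values discount at R = 1.34.
At expiry t=2: V(2,0)=0.0000, V(2,1)=0.0000, V(2,2)=97.9879
Node (1,0) S=166.1700: V=(p*·0.0000+(1−p*)·0.0000)/1.34=0.0000; Δ=(0.0000−0.0000)/(227.6529−144.5679)=0.0000; B=V−Δ·S=0.0000
Node (1,1) S=261.6700: V=(p*·97.9879+(1−p*)·0.0000)/1.34=68.7378; Δ=(97.9879−0.0000)/(358.4879−227.6529)=0.7489; B=V−Δ·S=-127.2380
Node (0,0) S=191.0000: V=(p*·68.7378+(1−p*)·0.0000)/1.34=48.2190; Δ=(68.7378−0.0000)/(261.6700−166.1700)=0.7198; B=V−Δ·S=-89.2565
The time-0 hedge costs 48.2190, which is the no-arbitrage price.

(0,0): Delta=0.7198 Bond=-89.2565
(1,0): Delta=0.0000 Bond=0.0000
(1,1): Delta=0.7489 Bond=-127.2380
V0=48.2190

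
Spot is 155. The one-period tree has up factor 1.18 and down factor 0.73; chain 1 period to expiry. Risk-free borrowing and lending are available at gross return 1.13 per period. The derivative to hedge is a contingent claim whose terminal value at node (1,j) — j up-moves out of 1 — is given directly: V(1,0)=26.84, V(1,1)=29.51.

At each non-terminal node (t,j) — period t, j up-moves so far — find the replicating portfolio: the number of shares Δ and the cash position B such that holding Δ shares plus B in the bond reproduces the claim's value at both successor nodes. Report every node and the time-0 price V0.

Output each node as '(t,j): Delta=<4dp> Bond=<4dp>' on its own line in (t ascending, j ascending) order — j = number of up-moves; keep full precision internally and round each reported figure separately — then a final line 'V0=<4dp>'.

(0,0): Delta=0.0383 Bond=19.9192
V0=25.8525

Since d<R<u, set p* = (R−d)/(u−d) = 0.8889; price each node as the discounted p*-expectation of its children.
Terminal values V(1,·): V(1,0)=26.8400, V(1,1)=29.5100
(0,0): S=155.0000. Δ = (V_up−V_dn)/(S_up−S_dn) = (29.5100−26.8400)/(182.9000−113.1500) = 0.0383. V = [p*·29.5100 + (1−p*)·26.8400]/1.13 = 25.8525. B = V − Δ·S = 19.9192.
The time-0 hedge costs 25.8525, which is the no-arbitrage price.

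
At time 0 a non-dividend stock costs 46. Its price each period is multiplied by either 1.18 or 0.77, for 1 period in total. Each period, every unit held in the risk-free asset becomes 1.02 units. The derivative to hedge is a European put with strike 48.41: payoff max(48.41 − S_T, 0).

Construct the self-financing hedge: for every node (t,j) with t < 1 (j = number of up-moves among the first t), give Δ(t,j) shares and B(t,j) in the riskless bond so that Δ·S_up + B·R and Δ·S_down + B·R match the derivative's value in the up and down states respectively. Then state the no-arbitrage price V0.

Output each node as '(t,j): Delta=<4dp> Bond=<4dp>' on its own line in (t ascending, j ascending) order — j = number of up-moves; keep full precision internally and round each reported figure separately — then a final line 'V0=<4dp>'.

No-arbitrage ⇒ martingale measure with p* = (R−d)/(u−d) = 0.6098.
Terminal payoffs: V(1,0)=12.9900, V(1,1)=0.0000
(0,0): S=46.0000. Δ = (V_up−V_dn)/(S_up−S_dn) = (0.0000−12.9900)/(54.2800−35.4200) = -0.6888. V = [p*·0.0000 + (1−p*)·12.9900]/1.02 = 4.9699. B = V − Δ·S = 36.6528.
Self-financing check: at every node Δ·S+B equals the discounted successor values.

(0,0): Delta=-0.6888 Bond=36.6528
V0=4.9699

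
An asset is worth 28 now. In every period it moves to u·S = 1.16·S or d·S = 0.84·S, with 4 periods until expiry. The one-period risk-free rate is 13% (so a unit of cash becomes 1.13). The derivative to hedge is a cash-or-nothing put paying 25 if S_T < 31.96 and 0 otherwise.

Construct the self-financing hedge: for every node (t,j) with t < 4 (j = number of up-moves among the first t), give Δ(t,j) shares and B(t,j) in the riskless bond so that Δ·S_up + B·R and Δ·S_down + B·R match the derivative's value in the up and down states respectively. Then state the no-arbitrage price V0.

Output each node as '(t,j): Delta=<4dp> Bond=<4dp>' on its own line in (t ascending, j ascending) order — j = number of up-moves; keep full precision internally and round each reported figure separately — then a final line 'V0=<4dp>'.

(0,0): Delta=-0.4467 Bond=13.2178
(1,0): Delta=-2.1364 Bond=54.6796
(1,1): Delta=-0.3201 Bond=10.8247
(2,0): Delta=0.0000 Bond=19.5787
(2,1): Delta=-2.2965 Bond=66.1545
(2,2): Delta=-0.1720 Bond=6.6537
(3,0): Delta=0.0000 Bond=22.1239
(3,1): Delta=0.0000 Bond=22.1239
(3,2): Delta=-2.4685 Bond=80.1991
(3,3): Delta=0.0000 Bond=0.0000
V0=0.7111

No-arbitrage ⇒ martingale measure with p* = (R−d)/(u−d) = 0.9062.
Payoff layer (t=4): V(4,0)=25.0000, V(4,1)=25.0000, V(4,2)=25.0000, V(4,3)=0.0000, V(4,4)=0.0000
  t=3,j=0: stock 16.5957 → up 19.2510 (V=25.0000), down 13.9404 (V=25.0000). Price 22.1239; hedge Δ=0.0000, bond B=22.1239.
  t=3,j=1: stock 22.9179 → up 26.5848 (V=25.0000), down 19.2510 (V=25.0000). Price 22.1239; hedge Δ=0.0000, bond B=22.1239.
  t=3,j=2: stock 31.6485 → up 36.7123 (V=0.0000), down 26.5848 (V=25.0000). Price 2.0741; hedge Δ=-2.4685, bond B=80.1991.
  t=3,j=3: stock 43.7051 → up 50.6979 (V=0.0000), down 36.7123 (V=0.0000). Price 0.0000; hedge Δ=0.0000, bond B=0.0000.
  t=2,j=0: stock 19.7568 → up 22.9179 (V=22.1239), down 16.5957 (V=22.1239). Price 19.5787; hedge Δ=0.0000, bond B=19.5787.
  t=2,j=1: stock 27.2832 → up 31.6485 (V=2.0741), down 22.9179 (V=22.1239). Price 3.4989; hedge Δ=-2.2965, bond B=66.1545.
  t=2,j=2: stock 37.6768 → up 43.7051 (V=0.0000), down 31.6485 (V=2.0741). Price 0.1721; hedge Δ=-0.1720, bond B=6.6537.
  t=1,j=0: stock 23.5200 → up 27.2832 (V=3.4989), down 19.7568 (V=19.5787). Price 4.4304; hedge Δ=-2.1364, bond B=54.6796.
  t=1,j=1: stock 32.4800 → up 37.6768 (V=0.1721), down 27.2832 (V=3.4989). Price 0.4283; hedge Δ=-0.3201, bond B=10.8247.
  t=0,j=0: stock 28.0000 → up 32.4800 (V=0.4283), down 23.5200 (V=4.4304). Price 0.7111; hedge Δ=-0.4467, bond B=13.2178.
Root portfolio cost Δ·28+B reproduces V0=0.7111.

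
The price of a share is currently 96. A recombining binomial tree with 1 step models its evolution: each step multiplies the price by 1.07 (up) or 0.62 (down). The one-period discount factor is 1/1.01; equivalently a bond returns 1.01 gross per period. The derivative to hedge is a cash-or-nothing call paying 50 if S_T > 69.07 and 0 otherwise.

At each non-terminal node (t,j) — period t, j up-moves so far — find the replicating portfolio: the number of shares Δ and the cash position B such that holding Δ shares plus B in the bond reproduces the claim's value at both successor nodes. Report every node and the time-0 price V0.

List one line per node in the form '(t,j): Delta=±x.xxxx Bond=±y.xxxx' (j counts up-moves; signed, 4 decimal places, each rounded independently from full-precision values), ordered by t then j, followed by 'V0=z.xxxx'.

(0,0): Delta=1.1574 Bond=-68.2068
V0=42.9043

Risk-neutral probability p* = (R−d)/(u−d) = (1.01−0.62)/(1.07−0.62) = 0.8667.
Terminal values V(1,·): V(1,0)=0.0000, V(1,1)=50.0000
  t=0,j=0: stock 96.0000 → up 102.7200 (V=50.0000), down 59.5200 (V=0.0000). Price 42.9043; hedge Δ=1.1574, bond B=-68.2068.
Check: Δ(0,0)·S0 + B(0,0) = 42.9043 = V0.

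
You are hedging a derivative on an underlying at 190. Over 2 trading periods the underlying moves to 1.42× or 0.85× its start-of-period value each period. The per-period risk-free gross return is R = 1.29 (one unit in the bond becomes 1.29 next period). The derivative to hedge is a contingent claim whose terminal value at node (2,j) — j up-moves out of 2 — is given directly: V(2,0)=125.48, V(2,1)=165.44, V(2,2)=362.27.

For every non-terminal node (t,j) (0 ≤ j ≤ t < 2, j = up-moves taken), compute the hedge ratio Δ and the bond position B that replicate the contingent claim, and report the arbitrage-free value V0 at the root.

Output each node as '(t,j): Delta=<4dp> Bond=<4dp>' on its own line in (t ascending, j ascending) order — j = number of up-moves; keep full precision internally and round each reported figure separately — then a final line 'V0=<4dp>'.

(0,0): Delta=1.1528 Bond=-50.3815
(1,0): Delta=0.4341 Bond=51.0779
(1,1): Delta=1.2799 Bond=-99.2856
V0=168.6483

The replicating-portfolio and risk-neutral prices coincide; use p* = (1.29−0.85)/(1.42−0.85) = 0.7719 for the latter.
Terminal payoffs: V(2,0)=125.4800, V(2,1)=165.4400, V(2,2)=362.2700
Node (1,0) S=161.5000: V=(p*·165.4400+(1−p*)·125.4800)/1.29=121.1832; Δ=(165.4400−125.4800)/(229.3300−137.2750)=0.4341; B=V−Δ·S=51.0779
Node (1,1) S=269.8000: V=(p*·362.2700+(1−p*)·165.4400)/1.29=246.0302; Δ=(362.2700−165.4400)/(383.1160−229.3300)=1.2799; B=V−Δ·S=-99.2856
Node (0,0) S=190.0000: V=(p*·246.0302+(1−p*)·121.1832)/1.29=168.6483; Δ=(246.0302−121.1832)/(269.8000−161.5000)=1.1528; B=V−Δ·S=-50.3815
The time-0 hedge costs 168.6483, which is the no-arbitrage price.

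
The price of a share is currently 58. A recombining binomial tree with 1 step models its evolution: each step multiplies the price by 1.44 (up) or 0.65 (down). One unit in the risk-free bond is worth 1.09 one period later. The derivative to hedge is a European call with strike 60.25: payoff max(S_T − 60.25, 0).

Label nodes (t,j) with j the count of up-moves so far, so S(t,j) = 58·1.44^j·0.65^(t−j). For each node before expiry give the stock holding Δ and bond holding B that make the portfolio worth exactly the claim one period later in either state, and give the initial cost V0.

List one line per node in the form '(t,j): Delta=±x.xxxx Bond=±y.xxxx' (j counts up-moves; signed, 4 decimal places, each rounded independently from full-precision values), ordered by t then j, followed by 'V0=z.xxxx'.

Risk-neutral probability p* = (R−d)/(u−d) = (1.09−0.65)/(1.44−0.65) = 0.5570.
At expiry t=1: V(1,0)=0.0000, V(1,1)=23.2700
  t=0,j=0: stock 58.0000 → up 83.5200 (V=23.2700), down 37.7000 (V=0.0000). Price 11.8904; hedge Δ=0.5079, bond B=-17.5653.
Each (Δ,B) replicates both successor values, so the strategy is self-financing and V0 is arbitrage-free.

(0,0): Delta=0.5079 Bond=-17.5653
V0=11.8904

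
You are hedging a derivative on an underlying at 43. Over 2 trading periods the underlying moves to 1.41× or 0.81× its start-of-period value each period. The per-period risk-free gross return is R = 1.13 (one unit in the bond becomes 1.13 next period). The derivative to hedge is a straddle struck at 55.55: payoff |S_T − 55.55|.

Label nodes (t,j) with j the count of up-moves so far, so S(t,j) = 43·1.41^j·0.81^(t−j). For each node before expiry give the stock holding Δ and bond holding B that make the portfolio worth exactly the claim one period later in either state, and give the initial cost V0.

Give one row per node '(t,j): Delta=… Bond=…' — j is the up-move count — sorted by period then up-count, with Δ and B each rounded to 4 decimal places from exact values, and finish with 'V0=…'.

(0,0): Delta=0.0954 Bond=9.7414
(1,0): Delta=-1.0000 Bond=49.1593
(1,1): Delta=0.6460 Bond=-22.3747
V0=13.8420

No-arbitrage ⇒ martingale measure with p* = (R−d)/(u−d) = 0.5333.
Payoff layer (t=2): V(2,0)=27.3377, V(2,1)=6.4397, V(2,2)=29.9383
  t=1,j=0: stock 34.8300 → up 49.1103 (V=6.4397), down 28.2123 (V=27.3377). Price 14.3293; hedge Δ=-1.0000, bond B=49.1593.
  t=1,j=1: stock 60.6300 → up 85.4883 (V=29.9383), down 49.1103 (V=6.4397). Price 16.7896; hedge Δ=0.6460, bond B=-22.3747.
  t=0,j=0: stock 43.0000 → up 60.6300 (V=16.7896), down 34.8300 (V=14.3293). Price 13.8420; hedge Δ=0.0954, bond B=9.7414.
Self-financing check: at every node Δ·S+B equals the discounted successor values.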